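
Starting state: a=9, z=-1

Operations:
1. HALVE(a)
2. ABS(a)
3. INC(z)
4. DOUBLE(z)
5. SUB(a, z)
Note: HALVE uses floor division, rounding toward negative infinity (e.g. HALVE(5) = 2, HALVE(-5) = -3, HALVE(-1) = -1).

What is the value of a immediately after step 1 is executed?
a = 4

Tracing a through execution:
Initial: a = 9
After step 1 (HALVE(a)): a = 4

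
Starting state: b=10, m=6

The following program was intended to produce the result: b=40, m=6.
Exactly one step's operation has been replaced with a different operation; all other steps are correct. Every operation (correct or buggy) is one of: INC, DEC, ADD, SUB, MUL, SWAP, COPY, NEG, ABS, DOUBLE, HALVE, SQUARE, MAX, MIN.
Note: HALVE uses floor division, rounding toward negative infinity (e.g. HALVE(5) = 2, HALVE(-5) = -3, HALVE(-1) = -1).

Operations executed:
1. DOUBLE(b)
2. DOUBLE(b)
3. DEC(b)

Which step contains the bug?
Step 3

Trace with buggy code:
Initial: b=10, m=6
After step 1: b=20, m=6
After step 2: b=40, m=6
After step 3: b=39, m=6
Actual final b=39, m=6 ≠ expected b=40, m=6.
Step 3 is the only position where a single-operation replacement can produce the expected result.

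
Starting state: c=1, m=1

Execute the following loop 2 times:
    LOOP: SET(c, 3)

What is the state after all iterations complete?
c=3, m=1

Iteration trace:
Start: c=1, m=1
After iteration 1: c=3, m=1
After iteration 2: c=3, m=1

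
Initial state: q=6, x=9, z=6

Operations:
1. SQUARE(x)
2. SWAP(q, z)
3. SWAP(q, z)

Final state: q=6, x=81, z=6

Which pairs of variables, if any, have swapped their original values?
None

Comparing initial and final values:
z: 6 → 6
x: 9 → 81
q: 6 → 6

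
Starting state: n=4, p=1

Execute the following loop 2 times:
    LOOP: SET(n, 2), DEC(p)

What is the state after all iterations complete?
n=2, p=-1

Iteration trace:
Start: n=4, p=1
After iteration 1: n=2, p=0
After iteration 2: n=2, p=-1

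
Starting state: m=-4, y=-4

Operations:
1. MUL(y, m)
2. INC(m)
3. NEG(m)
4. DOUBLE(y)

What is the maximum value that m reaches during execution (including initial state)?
3

Values of m at each step:
Initial: m = -4
After step 1: m = -4
After step 2: m = -3
After step 3: m = 3 ← maximum
After step 4: m = 3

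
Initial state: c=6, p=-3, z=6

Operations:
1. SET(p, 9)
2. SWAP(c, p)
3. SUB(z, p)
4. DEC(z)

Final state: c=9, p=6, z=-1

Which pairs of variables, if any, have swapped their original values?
None

Comparing initial and final values:
c: 6 → 9
p: -3 → 6
z: 6 → -1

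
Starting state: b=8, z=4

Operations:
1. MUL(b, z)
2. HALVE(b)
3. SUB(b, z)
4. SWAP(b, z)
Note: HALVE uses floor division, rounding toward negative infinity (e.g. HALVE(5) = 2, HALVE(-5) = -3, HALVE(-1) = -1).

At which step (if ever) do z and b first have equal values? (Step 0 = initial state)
Never

z and b never become equal during execution.

Comparing values at each step:
Initial: z=4, b=8
After step 1: z=4, b=32
After step 2: z=4, b=16
After step 3: z=4, b=12
After step 4: z=12, b=4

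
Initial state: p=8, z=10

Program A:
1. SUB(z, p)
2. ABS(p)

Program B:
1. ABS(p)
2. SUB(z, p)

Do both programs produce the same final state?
Yes

Program A final state: p=8, z=2
Program B final state: p=8, z=2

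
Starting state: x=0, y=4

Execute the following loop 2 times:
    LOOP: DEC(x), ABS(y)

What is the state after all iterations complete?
x=-2, y=4

Iteration trace:
Start: x=0, y=4
After iteration 1: x=-1, y=4
After iteration 2: x=-2, y=4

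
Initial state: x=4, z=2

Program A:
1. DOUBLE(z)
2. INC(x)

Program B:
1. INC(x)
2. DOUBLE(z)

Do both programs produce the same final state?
Yes

Program A final state: x=5, z=4
Program B final state: x=5, z=4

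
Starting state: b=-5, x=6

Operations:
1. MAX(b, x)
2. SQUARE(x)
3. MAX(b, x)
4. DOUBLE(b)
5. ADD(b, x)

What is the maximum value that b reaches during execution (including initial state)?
108

Values of b at each step:
Initial: b = -5
After step 1: b = 6
After step 2: b = 6
After step 3: b = 36
After step 4: b = 72
After step 5: b = 108 ← maximum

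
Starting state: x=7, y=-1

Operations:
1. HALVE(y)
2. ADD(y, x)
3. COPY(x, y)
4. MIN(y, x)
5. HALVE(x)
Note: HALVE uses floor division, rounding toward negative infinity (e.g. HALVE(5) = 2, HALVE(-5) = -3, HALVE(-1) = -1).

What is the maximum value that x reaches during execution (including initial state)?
7

Values of x at each step:
Initial: x = 7 ← maximum
After step 1: x = 7
After step 2: x = 7
After step 3: x = 6
After step 4: x = 6
After step 5: x = 3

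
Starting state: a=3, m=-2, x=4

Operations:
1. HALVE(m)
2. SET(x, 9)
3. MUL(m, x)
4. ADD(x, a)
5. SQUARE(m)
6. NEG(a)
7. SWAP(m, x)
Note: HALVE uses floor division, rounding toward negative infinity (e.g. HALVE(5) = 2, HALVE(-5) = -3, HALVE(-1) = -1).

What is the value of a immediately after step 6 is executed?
a = -3

Tracing a through execution:
Initial: a = 3
After step 1 (HALVE(m)): a = 3
After step 2 (SET(x, 9)): a = 3
After step 3 (MUL(m, x)): a = 3
After step 4 (ADD(x, a)): a = 3
After step 5 (SQUARE(m)): a = 3
After step 6 (NEG(a)): a = -3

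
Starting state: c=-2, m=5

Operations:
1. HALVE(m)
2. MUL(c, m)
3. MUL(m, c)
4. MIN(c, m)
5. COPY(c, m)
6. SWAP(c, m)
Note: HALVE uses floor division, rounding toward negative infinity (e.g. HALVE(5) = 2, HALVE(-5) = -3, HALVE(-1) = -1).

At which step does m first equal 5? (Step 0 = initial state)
Step 0

Tracing m:
Initial: m = 5 ← first occurrence
After step 1: m = 2
After step 2: m = 2
After step 3: m = -8
After step 4: m = -8
After step 5: m = -8
After step 6: m = -8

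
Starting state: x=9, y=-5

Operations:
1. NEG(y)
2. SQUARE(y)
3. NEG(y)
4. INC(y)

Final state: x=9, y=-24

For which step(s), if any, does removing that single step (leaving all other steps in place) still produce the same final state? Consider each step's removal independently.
Step(s) 1

Testing removal of each single step:
Without step 1: final = x=9, y=-24 (same)
Without step 2: final = x=9, y=-4 (different)
Without step 3: final = x=9, y=26 (different)
Without step 4: final = x=9, y=-25 (different)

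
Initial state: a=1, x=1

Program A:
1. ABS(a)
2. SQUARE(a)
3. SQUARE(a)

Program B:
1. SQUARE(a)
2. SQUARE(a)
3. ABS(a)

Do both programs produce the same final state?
Yes

Program A final state: a=1, x=1
Program B final state: a=1, x=1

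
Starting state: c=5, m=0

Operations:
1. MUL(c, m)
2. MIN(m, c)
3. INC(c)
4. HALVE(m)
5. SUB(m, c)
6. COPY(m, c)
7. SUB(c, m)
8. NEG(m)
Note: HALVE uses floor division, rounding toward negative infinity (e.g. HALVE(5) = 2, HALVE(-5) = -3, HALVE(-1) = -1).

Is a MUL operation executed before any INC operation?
Yes

First MUL: step 1
First INC: step 3
Since 1 < 3, MUL comes first.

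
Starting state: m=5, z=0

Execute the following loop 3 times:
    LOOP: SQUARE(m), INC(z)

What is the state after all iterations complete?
m=390625, z=3

Iteration trace:
Start: m=5, z=0
After iteration 1: m=25, z=1
After iteration 2: m=625, z=2
After iteration 3: m=390625, z=3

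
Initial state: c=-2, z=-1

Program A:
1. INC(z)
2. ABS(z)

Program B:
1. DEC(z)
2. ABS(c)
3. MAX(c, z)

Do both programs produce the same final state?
No

Program A final state: c=-2, z=0
Program B final state: c=2, z=-2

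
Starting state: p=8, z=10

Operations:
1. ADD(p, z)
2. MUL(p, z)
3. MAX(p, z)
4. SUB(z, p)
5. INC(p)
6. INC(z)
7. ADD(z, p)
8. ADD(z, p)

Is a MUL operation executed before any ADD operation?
No

First MUL: step 2
First ADD: step 1
Since 2 > 1, ADD comes first.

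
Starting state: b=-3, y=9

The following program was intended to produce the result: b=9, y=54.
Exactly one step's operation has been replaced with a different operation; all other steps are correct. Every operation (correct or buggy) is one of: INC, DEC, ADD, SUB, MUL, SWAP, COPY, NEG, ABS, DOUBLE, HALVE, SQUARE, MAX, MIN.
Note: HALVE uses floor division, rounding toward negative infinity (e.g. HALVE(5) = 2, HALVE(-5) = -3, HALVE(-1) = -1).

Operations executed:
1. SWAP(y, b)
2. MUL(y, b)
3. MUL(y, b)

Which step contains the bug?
Step 2

Trace with buggy code:
Initial: b=-3, y=9
After step 1: b=9, y=-3
After step 2: b=9, y=-27
After step 3: b=9, y=-243
Actual final b=9, y=-243 ≠ expected b=9, y=54.
Step 2 is the only position where a single-operation replacement can produce the expected result.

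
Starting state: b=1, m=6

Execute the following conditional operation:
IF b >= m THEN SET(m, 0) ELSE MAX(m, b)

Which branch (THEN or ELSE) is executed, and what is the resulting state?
Branch: ELSE, Final state: b=1, m=6

Evaluating condition: b >= m
b = 1, m = 6
Condition is False, so ELSE branch executes
After MAX(m, b): b=1, m=6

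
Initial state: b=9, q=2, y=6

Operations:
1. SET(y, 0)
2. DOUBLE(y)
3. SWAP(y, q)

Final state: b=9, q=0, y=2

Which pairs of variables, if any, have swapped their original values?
None

Comparing initial and final values:
q: 2 → 0
y: 6 → 2
b: 9 → 9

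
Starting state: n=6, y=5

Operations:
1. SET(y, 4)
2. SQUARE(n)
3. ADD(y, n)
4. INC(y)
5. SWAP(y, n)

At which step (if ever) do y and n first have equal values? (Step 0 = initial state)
Never

y and n never become equal during execution.

Comparing values at each step:
Initial: y=5, n=6
After step 1: y=4, n=6
After step 2: y=4, n=36
After step 3: y=40, n=36
After step 4: y=41, n=36
After step 5: y=36, n=41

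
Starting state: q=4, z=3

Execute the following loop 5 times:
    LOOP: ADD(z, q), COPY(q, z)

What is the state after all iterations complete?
q=112, z=112

Iteration trace:
Start: q=4, z=3
After iteration 1: q=7, z=7
After iteration 2: q=14, z=14
After iteration 3: q=28, z=28
After iteration 4: q=56, z=56
After iteration 5: q=112, z=112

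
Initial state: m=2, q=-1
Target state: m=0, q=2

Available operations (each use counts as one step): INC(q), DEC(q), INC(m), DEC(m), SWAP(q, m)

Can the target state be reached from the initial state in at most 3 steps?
Yes

Path (2 steps): INC(q) → SWAP(q, m)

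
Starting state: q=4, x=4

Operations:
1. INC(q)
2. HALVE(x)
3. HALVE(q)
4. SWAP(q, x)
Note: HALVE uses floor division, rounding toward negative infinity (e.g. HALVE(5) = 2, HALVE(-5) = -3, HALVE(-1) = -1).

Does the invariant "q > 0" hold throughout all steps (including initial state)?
Yes

The invariant holds at every step.

State at each step:
Initial: q=4, x=4
After step 1: q=5, x=4
After step 2: q=5, x=2
After step 3: q=2, x=2
After step 4: q=2, x=2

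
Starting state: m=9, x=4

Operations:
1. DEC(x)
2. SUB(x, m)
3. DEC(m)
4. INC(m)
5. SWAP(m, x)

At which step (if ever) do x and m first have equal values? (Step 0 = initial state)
Never

x and m never become equal during execution.

Comparing values at each step:
Initial: x=4, m=9
After step 1: x=3, m=9
After step 2: x=-6, m=9
After step 3: x=-6, m=8
After step 4: x=-6, m=9
After step 5: x=9, m=-6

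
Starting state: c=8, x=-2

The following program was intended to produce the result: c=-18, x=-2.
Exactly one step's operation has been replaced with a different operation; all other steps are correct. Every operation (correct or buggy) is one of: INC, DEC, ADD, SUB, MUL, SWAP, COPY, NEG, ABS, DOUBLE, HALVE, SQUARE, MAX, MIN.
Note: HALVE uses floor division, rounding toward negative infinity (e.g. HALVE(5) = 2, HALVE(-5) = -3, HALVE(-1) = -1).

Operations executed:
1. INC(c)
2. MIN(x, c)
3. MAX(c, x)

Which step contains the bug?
Step 3

Trace with buggy code:
Initial: c=8, x=-2
After step 1: c=9, x=-2
After step 2: c=9, x=-2
After step 3: c=9, x=-2
Actual final c=9, x=-2 ≠ expected c=-18, x=-2.
Step 3 is the only position where a single-operation replacement can produce the expected result.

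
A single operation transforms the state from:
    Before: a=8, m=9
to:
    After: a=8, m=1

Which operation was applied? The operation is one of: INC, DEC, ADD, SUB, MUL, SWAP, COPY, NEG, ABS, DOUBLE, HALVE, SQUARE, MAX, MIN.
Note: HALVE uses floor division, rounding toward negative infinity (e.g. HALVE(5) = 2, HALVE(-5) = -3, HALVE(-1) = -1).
SUB(m, a)

Analyzing the change:
Before: a=8, m=9
After: a=8, m=1
Variable m changed from 9 to 1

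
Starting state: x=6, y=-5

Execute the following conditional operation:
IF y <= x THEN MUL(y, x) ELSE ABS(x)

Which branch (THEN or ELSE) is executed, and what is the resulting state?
Branch: THEN, Final state: x=6, y=-30

Evaluating condition: y <= x
y = -5, x = 6
Condition is True, so THEN branch executes
After MUL(y, x): x=6, y=-30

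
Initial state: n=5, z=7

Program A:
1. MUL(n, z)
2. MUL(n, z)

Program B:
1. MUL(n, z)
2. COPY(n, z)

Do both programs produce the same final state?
No

Program A final state: n=245, z=7
Program B final state: n=7, z=7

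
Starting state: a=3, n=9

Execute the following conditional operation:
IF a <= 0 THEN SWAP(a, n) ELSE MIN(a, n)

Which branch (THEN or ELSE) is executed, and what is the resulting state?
Branch: ELSE, Final state: a=3, n=9

Evaluating condition: a <= 0
a = 3
Condition is False, so ELSE branch executes
After MIN(a, n): a=3, n=9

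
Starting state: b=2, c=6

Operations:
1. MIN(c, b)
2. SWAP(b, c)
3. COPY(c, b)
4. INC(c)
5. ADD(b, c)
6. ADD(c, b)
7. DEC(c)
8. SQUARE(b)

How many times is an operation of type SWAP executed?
1

Counting SWAP operations:
Step 2: SWAP(b, c) ← SWAP
Total: 1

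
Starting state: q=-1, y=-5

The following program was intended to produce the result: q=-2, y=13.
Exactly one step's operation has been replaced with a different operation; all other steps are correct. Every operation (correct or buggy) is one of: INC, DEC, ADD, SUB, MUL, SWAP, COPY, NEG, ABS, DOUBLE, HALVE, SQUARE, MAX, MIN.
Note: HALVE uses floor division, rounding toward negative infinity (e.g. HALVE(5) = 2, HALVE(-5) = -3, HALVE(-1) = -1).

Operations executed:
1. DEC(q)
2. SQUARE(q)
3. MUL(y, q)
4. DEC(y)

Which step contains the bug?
Step 2

Trace with buggy code:
Initial: q=-1, y=-5
After step 1: q=-2, y=-5
After step 2: q=4, y=-5
After step 3: q=4, y=-20
After step 4: q=4, y=-21
Actual final q=4, y=-21 ≠ expected q=-2, y=13.
Step 2 is the only position where a single-operation replacement can produce the expected result.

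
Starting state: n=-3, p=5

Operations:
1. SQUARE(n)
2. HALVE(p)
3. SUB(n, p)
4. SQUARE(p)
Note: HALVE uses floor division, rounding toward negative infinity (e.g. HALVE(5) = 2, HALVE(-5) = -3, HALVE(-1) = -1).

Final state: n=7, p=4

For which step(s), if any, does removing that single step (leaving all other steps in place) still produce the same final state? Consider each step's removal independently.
None - removing any single step changes the final result

Testing removal of each single step:
Without step 1: final = n=-5, p=4 (different)
Without step 2: final = n=4, p=25 (different)
Without step 3: final = n=9, p=4 (different)
Without step 4: final = n=7, p=2 (different)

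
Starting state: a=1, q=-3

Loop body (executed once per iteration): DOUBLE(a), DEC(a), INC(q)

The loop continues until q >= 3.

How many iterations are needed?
6

Tracing iterations:
Initial: a=1, q=-3
After iteration 1: a=1, q=-2
After iteration 2: a=1, q=-1
After iteration 3: a=1, q=0
After iteration 4: a=1, q=1
After iteration 5: a=1, q=2
After iteration 6: a=1, q=3
q >= 3 now holds, so the loop exits after 6 iterations.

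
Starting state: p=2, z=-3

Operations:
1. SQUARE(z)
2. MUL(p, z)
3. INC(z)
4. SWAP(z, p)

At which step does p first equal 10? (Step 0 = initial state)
Step 4

Tracing p:
Initial: p = 2
After step 1: p = 2
After step 2: p = 18
After step 3: p = 18
After step 4: p = 10 ← first occurrence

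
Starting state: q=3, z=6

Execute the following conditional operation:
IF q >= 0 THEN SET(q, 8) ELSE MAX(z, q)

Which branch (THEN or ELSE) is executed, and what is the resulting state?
Branch: THEN, Final state: q=8, z=6

Evaluating condition: q >= 0
q = 3
Condition is True, so THEN branch executes
After SET(q, 8): q=8, z=6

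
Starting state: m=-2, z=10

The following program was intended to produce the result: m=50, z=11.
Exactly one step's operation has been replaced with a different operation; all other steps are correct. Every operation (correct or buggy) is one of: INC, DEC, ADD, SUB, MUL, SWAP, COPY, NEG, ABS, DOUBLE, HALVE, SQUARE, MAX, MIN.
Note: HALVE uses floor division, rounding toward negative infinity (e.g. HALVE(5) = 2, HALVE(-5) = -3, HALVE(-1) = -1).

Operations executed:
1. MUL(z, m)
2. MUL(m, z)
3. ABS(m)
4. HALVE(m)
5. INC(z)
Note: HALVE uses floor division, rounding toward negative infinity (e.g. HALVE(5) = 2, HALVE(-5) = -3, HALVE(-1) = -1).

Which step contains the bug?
Step 1

Trace with buggy code:
Initial: m=-2, z=10
After step 1: m=-2, z=-20
After step 2: m=40, z=-20
After step 3: m=40, z=-20
After step 4: m=20, z=-20
After step 5: m=20, z=-19
Actual final m=20, z=-19 ≠ expected m=50, z=11.
Step 1 is the only position where a single-operation replacement can produce the expected result.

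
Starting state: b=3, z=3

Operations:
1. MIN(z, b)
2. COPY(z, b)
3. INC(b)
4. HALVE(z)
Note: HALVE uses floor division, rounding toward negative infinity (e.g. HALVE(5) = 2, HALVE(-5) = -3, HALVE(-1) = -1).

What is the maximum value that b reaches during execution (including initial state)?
4

Values of b at each step:
Initial: b = 3
After step 1: b = 3
After step 2: b = 3
After step 3: b = 4 ← maximum
After step 4: b = 4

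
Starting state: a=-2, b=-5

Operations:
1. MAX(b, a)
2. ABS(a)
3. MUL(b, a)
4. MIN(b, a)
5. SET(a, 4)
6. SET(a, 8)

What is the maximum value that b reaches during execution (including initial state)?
-2

Values of b at each step:
Initial: b = -5
After step 1: b = -2 ← maximum
After step 2: b = -2
After step 3: b = -4
After step 4: b = -4
After step 5: b = -4
After step 6: b = -4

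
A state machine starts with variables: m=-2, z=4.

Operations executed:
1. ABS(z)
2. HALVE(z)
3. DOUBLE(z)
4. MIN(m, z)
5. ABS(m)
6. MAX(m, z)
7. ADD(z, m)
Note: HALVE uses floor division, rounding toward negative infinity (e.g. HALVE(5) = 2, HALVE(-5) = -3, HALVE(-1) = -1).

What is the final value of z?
z = 8

Tracing execution:
Step 1: ABS(z) → z = 4
Step 2: HALVE(z) → z = 2
Step 3: DOUBLE(z) → z = 4
Step 4: MIN(m, z) → z = 4
Step 5: ABS(m) → z = 4
Step 6: MAX(m, z) → z = 4
Step 7: ADD(z, m) → z = 8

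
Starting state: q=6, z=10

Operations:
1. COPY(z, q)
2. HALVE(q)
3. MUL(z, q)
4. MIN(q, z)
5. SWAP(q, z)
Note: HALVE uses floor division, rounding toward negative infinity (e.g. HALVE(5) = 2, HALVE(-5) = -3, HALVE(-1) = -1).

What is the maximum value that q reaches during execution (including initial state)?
18

Values of q at each step:
Initial: q = 6
After step 1: q = 6
After step 2: q = 3
After step 3: q = 3
After step 4: q = 3
After step 5: q = 18 ← maximum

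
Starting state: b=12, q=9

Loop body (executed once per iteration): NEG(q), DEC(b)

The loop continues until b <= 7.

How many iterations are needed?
5

Tracing iterations:
Initial: b=12, q=9
After iteration 1: b=11, q=-9
After iteration 2: b=10, q=9
After iteration 3: b=9, q=-9
After iteration 4: b=8, q=9
After iteration 5: b=7, q=-9
b <= 7 now holds, so the loop exits after 5 iterations.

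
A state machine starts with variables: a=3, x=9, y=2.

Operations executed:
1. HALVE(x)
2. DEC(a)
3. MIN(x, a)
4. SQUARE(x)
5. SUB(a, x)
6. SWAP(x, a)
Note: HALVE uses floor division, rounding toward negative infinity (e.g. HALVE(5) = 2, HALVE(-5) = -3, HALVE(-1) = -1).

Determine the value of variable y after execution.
y = 2

Tracing execution:
Step 1: HALVE(x) → y = 2
Step 2: DEC(a) → y = 2
Step 3: MIN(x, a) → y = 2
Step 4: SQUARE(x) → y = 2
Step 5: SUB(a, x) → y = 2
Step 6: SWAP(x, a) → y = 2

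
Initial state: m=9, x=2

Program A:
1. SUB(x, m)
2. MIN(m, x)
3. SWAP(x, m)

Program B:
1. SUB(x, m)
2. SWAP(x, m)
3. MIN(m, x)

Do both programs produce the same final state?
No

Program A final state: m=-7, x=-7
Program B final state: m=-7, x=9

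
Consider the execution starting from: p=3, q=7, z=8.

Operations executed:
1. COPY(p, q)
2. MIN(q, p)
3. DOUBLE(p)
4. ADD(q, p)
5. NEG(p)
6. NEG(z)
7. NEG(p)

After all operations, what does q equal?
q = 21

Tracing execution:
Step 1: COPY(p, q) → q = 7
Step 2: MIN(q, p) → q = 7
Step 3: DOUBLE(p) → q = 7
Step 4: ADD(q, p) → q = 21
Step 5: NEG(p) → q = 21
Step 6: NEG(z) → q = 21
Step 7: NEG(p) → q = 21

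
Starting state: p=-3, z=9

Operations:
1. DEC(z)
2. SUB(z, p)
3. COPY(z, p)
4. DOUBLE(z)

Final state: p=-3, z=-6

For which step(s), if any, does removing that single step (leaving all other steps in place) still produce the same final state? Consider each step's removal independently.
Step(s) 1, 2

Testing removal of each single step:
Without step 1: final = p=-3, z=-6 (same)
Without step 2: final = p=-3, z=-6 (same)
Without step 3: final = p=-3, z=22 (different)
Without step 4: final = p=-3, z=-3 (different)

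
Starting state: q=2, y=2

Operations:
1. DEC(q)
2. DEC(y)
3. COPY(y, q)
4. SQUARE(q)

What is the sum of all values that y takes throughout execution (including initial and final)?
7

Values of y at each step:
Initial: y = 2
After step 1: y = 2
After step 2: y = 1
After step 3: y = 1
After step 4: y = 1
Sum = 2 + 2 + 1 + 1 + 1 = 7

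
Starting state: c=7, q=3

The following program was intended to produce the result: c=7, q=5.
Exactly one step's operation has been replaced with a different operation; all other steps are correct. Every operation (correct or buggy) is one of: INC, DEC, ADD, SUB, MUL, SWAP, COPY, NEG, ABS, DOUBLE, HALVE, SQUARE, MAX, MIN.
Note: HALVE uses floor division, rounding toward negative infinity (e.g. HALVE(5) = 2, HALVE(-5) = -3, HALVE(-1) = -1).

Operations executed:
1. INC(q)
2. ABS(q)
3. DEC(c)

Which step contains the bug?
Step 3

Trace with buggy code:
Initial: c=7, q=3
After step 1: c=7, q=4
After step 2: c=7, q=4
After step 3: c=6, q=4
Actual final c=6, q=4 ≠ expected c=7, q=5.
Step 3 is the only position where a single-operation replacement can produce the expected result.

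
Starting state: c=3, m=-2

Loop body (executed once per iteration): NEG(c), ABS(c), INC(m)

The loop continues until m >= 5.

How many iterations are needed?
7

Tracing iterations:
Initial: c=3, m=-2
After iteration 1: c=3, m=-1
After iteration 2: c=3, m=0
After iteration 3: c=3, m=1
After iteration 4: c=3, m=2
After iteration 5: c=3, m=3
After iteration 6: c=3, m=4
After iteration 7: c=3, m=5
m >= 5 now holds, so the loop exits after 7 iterations.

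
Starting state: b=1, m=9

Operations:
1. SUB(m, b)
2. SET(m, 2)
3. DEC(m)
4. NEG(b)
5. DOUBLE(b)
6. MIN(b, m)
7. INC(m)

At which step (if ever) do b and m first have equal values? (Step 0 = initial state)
Step 3

b and m first become equal after step 3.

Comparing values at each step:
Initial: b=1, m=9
After step 1: b=1, m=8
After step 2: b=1, m=2
After step 3: b=1, m=1 ← equal!
After step 4: b=-1, m=1
After step 5: b=-2, m=1
After step 6: b=-2, m=1
After step 7: b=-2, m=2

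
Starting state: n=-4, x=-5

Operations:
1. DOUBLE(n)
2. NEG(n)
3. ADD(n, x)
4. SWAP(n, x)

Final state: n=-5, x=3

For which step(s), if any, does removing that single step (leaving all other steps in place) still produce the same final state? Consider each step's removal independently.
None - removing any single step changes the final result

Testing removal of each single step:
Without step 1: final = n=-5, x=-1 (different)
Without step 2: final = n=-5, x=-13 (different)
Without step 3: final = n=-5, x=8 (different)
Without step 4: final = n=3, x=-5 (different)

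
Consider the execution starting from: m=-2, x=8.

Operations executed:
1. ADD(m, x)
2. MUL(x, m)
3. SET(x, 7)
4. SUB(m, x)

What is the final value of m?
m = -1

Tracing execution:
Step 1: ADD(m, x) → m = 6
Step 2: MUL(x, m) → m = 6
Step 3: SET(x, 7) → m = 6
Step 4: SUB(m, x) → m = -1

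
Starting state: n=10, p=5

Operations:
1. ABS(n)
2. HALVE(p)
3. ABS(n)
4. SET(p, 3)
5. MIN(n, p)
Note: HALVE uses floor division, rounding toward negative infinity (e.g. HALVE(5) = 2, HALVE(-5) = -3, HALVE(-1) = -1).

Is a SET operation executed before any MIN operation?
Yes

First SET: step 4
First MIN: step 5
Since 4 < 5, SET comes first.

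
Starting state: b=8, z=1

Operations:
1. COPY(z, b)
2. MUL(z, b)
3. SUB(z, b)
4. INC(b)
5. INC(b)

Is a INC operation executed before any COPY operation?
No

First INC: step 4
First COPY: step 1
Since 4 > 1, COPY comes first.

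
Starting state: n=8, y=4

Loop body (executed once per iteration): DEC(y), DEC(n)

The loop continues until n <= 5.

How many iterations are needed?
3

Tracing iterations:
Initial: n=8, y=4
After iteration 1: n=7, y=3
After iteration 2: n=6, y=2
After iteration 3: n=5, y=1
n <= 5 now holds, so the loop exits after 3 iterations.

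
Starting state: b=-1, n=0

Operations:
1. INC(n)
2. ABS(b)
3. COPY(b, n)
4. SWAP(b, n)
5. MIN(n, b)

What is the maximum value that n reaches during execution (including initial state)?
1

Values of n at each step:
Initial: n = 0
After step 1: n = 1 ← maximum
After step 2: n = 1
After step 3: n = 1
After step 4: n = 1
After step 5: n = 1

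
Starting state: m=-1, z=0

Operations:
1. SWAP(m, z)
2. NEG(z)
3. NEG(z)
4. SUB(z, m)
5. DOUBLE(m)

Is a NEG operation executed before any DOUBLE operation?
Yes

First NEG: step 2
First DOUBLE: step 5
Since 2 < 5, NEG comes first.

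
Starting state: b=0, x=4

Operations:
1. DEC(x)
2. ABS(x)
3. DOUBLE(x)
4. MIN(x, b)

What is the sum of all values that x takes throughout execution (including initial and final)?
16

Values of x at each step:
Initial: x = 4
After step 1: x = 3
After step 2: x = 3
After step 3: x = 6
After step 4: x = 0
Sum = 4 + 3 + 3 + 6 + 0 = 16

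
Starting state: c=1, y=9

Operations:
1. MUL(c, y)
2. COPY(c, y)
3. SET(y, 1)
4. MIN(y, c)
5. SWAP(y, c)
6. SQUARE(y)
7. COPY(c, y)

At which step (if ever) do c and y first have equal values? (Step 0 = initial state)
Step 1

c and y first become equal after step 1.

Comparing values at each step:
Initial: c=1, y=9
After step 1: c=9, y=9 ← equal!
After step 2: c=9, y=9 ← equal!
After step 3: c=9, y=1
After step 4: c=9, y=1
After step 5: c=1, y=9
After step 6: c=1, y=81
After step 7: c=81, y=81 ← equal!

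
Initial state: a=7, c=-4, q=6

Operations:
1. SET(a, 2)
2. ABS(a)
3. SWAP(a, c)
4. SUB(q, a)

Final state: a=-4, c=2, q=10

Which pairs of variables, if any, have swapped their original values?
None

Comparing initial and final values:
c: -4 → 2
a: 7 → -4
q: 6 → 10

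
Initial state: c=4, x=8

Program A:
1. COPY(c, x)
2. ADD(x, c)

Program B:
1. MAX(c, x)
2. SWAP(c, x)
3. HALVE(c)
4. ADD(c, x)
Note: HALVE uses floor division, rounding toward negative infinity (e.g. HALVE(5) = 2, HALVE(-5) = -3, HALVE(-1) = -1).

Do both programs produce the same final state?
No

Program A final state: c=8, x=16
Program B final state: c=12, x=8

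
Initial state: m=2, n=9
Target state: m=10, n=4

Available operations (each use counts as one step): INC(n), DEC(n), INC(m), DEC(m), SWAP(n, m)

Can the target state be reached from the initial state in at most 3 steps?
No

The target state cannot be reached within 3 steps.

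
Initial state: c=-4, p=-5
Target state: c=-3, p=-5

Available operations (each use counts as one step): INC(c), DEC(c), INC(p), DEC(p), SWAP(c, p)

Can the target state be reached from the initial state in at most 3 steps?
Yes

Path (1 step): INC(c)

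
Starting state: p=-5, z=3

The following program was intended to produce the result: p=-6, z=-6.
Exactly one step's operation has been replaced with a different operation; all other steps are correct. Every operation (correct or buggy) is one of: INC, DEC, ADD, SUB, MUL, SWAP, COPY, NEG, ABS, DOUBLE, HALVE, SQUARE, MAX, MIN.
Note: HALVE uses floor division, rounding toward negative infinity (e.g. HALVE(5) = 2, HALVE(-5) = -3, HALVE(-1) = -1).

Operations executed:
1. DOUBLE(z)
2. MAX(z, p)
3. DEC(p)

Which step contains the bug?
Step 2

Trace with buggy code:
Initial: p=-5, z=3
After step 1: p=-5, z=6
After step 2: p=-5, z=6
After step 3: p=-6, z=6
Actual final p=-6, z=6 ≠ expected p=-6, z=-6.
Step 2 is the only position where a single-operation replacement can produce the expected result.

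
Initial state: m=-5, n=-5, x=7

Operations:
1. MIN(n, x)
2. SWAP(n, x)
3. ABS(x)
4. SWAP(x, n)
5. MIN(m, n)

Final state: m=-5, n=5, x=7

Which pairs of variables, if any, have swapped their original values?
None

Comparing initial and final values:
m: -5 → -5
n: -5 → 5
x: 7 → 7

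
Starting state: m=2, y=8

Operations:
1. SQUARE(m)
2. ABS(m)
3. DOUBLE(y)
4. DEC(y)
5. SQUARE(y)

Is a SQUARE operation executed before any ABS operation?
Yes

First SQUARE: step 1
First ABS: step 2
Since 1 < 2, SQUARE comes first.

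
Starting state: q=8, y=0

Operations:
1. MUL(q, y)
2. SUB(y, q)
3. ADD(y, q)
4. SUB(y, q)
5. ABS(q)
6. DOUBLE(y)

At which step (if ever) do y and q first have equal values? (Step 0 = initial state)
Step 1

y and q first become equal after step 1.

Comparing values at each step:
Initial: y=0, q=8
After step 1: y=0, q=0 ← equal!
After step 2: y=0, q=0 ← equal!
After step 3: y=0, q=0 ← equal!
After step 4: y=0, q=0 ← equal!
After step 5: y=0, q=0 ← equal!
After step 6: y=0, q=0 ← equal!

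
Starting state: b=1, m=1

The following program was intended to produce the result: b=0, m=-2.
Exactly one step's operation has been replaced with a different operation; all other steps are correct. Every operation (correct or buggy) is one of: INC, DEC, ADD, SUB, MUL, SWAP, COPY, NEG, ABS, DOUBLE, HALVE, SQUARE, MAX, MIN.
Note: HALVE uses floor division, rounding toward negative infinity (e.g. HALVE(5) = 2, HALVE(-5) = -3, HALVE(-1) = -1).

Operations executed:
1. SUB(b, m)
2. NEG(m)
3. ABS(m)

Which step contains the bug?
Step 3

Trace with buggy code:
Initial: b=1, m=1
After step 1: b=0, m=1
After step 2: b=0, m=-1
After step 3: b=0, m=1
Actual final b=0, m=1 ≠ expected b=0, m=-2.
Step 3 is the only position where a single-operation replacement can produce the expected result.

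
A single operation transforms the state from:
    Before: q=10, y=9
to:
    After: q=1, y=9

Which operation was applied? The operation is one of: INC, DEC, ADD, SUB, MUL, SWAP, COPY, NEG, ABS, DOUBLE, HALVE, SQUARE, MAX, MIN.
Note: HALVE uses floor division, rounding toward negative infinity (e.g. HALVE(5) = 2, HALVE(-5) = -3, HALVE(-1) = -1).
SUB(q, y)

Analyzing the change:
Before: q=10, y=9
After: q=1, y=9
Variable q changed from 10 to 1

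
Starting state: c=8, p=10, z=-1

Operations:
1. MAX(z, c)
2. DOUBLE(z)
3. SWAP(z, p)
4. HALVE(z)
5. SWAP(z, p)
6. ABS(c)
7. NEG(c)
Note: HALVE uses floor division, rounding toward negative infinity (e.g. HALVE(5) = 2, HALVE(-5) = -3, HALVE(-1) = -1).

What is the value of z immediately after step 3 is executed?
z = 10

Tracing z through execution:
Initial: z = -1
After step 1 (MAX(z, c)): z = 8
After step 2 (DOUBLE(z)): z = 16
After step 3 (SWAP(z, p)): z = 10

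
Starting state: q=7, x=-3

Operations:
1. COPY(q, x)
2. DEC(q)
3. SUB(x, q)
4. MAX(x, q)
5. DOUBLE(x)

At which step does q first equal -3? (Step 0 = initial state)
Step 1

Tracing q:
Initial: q = 7
After step 1: q = -3 ← first occurrence
After step 2: q = -4
After step 3: q = -4
After step 4: q = -4
After step 5: q = -4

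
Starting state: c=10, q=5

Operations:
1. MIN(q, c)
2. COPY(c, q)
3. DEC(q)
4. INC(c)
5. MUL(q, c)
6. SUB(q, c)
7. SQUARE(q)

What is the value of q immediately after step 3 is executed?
q = 4

Tracing q through execution:
Initial: q = 5
After step 1 (MIN(q, c)): q = 5
After step 2 (COPY(c, q)): q = 5
After step 3 (DEC(q)): q = 4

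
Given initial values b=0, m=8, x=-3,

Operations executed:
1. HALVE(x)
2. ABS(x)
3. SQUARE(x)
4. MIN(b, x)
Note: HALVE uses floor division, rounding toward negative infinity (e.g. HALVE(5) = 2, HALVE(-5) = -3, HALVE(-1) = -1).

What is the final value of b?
b = 0

Tracing execution:
Step 1: HALVE(x) → b = 0
Step 2: ABS(x) → b = 0
Step 3: SQUARE(x) → b = 0
Step 4: MIN(b, x) → b = 0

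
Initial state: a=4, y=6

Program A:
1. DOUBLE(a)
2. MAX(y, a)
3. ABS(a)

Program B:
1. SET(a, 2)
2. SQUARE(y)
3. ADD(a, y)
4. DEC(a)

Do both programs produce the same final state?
No

Program A final state: a=8, y=8
Program B final state: a=37, y=36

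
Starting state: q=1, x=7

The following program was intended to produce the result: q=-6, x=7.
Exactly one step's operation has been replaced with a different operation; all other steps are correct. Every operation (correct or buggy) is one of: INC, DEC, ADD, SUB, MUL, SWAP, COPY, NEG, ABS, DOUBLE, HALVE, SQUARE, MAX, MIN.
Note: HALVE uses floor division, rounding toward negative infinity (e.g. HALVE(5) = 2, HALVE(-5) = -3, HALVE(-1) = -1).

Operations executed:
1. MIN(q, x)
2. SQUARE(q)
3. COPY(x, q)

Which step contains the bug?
Step 3

Trace with buggy code:
Initial: q=1, x=7
After step 1: q=1, x=7
After step 2: q=1, x=7
After step 3: q=1, x=1
Actual final q=1, x=1 ≠ expected q=-6, x=7.
Step 3 is the only position where a single-operation replacement can produce the expected result.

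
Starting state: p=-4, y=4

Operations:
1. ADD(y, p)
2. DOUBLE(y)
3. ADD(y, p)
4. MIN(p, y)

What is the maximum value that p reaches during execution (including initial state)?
-4

Values of p at each step:
Initial: p = -4 ← maximum
After step 1: p = -4
After step 2: p = -4
After step 3: p = -4
After step 4: p = -4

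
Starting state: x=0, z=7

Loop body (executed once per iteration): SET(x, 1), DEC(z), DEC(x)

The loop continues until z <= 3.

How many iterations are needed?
4

Tracing iterations:
Initial: x=0, z=7
After iteration 1: x=0, z=6
After iteration 2: x=0, z=5
After iteration 3: x=0, z=4
After iteration 4: x=0, z=3
z <= 3 now holds, so the loop exits after 4 iterations.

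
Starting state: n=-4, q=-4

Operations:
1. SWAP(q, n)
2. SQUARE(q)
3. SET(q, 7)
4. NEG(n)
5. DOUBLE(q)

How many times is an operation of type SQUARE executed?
1

Counting SQUARE operations:
Step 2: SQUARE(q) ← SQUARE
Total: 1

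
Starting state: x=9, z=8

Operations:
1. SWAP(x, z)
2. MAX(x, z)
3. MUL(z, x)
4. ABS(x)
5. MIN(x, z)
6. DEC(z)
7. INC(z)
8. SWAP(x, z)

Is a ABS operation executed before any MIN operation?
Yes

First ABS: step 4
First MIN: step 5
Since 4 < 5, ABS comes first.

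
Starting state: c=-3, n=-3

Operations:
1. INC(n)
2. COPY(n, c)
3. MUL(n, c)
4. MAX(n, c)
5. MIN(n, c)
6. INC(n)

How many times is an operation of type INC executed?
2

Counting INC operations:
Step 1: INC(n) ← INC
Step 6: INC(n) ← INC
Total: 2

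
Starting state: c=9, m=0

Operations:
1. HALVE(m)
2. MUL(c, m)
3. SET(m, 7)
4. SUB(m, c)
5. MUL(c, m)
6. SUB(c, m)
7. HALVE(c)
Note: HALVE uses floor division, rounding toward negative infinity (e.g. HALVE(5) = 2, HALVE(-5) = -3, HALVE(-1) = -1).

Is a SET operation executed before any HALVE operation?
No

First SET: step 3
First HALVE: step 1
Since 3 > 1, HALVE comes first.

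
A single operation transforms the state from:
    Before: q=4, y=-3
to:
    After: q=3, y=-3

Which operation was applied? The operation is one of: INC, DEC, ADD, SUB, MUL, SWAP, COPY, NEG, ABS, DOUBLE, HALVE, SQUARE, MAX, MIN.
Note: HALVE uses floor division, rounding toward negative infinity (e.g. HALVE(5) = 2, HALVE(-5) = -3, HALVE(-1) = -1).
DEC(q)

Analyzing the change:
Before: q=4, y=-3
After: q=3, y=-3
Variable q changed from 4 to 3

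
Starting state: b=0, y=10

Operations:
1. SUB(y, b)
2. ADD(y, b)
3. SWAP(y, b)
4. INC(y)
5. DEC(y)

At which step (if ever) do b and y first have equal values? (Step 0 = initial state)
Never

b and y never become equal during execution.

Comparing values at each step:
Initial: b=0, y=10
After step 1: b=0, y=10
After step 2: b=0, y=10
After step 3: b=10, y=0
After step 4: b=10, y=1
After step 5: b=10, y=0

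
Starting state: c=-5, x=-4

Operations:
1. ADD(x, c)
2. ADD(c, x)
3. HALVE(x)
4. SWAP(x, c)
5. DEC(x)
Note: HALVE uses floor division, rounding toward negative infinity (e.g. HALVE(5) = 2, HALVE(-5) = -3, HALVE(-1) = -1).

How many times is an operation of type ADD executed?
2

Counting ADD operations:
Step 1: ADD(x, c) ← ADD
Step 2: ADD(c, x) ← ADD
Total: 2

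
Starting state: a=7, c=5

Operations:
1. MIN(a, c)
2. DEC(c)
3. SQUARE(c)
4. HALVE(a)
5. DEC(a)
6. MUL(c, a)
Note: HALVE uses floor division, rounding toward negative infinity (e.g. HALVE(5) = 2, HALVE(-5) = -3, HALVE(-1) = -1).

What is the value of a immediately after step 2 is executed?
a = 5

Tracing a through execution:
Initial: a = 7
After step 1 (MIN(a, c)): a = 5
After step 2 (DEC(c)): a = 5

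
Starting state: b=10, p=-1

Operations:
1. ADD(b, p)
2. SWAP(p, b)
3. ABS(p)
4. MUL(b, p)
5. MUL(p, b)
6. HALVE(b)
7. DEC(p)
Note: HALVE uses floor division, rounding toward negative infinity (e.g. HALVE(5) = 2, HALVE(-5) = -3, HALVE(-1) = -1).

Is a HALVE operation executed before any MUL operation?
No

First HALVE: step 6
First MUL: step 4
Since 6 > 4, MUL comes first.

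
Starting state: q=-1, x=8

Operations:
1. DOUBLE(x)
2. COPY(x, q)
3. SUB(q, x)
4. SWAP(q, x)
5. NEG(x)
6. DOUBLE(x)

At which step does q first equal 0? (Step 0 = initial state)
Step 3

Tracing q:
Initial: q = -1
After step 1: q = -1
After step 2: q = -1
After step 3: q = 0 ← first occurrence
After step 4: q = -1
After step 5: q = -1
After step 6: q = -1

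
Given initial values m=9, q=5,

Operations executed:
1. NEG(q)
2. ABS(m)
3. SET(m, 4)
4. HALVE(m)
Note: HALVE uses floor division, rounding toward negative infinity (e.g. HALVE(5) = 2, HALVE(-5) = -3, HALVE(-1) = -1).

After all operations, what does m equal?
m = 2

Tracing execution:
Step 1: NEG(q) → m = 9
Step 2: ABS(m) → m = 9
Step 3: SET(m, 4) → m = 4
Step 4: HALVE(m) → m = 2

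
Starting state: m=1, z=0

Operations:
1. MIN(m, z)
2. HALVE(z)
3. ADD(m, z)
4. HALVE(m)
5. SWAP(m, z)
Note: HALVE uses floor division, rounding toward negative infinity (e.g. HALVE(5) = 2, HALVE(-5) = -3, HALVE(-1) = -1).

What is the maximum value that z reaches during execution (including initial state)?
0

Values of z at each step:
Initial: z = 0 ← maximum
After step 1: z = 0
After step 2: z = 0
After step 3: z = 0
After step 4: z = 0
After step 5: z = 0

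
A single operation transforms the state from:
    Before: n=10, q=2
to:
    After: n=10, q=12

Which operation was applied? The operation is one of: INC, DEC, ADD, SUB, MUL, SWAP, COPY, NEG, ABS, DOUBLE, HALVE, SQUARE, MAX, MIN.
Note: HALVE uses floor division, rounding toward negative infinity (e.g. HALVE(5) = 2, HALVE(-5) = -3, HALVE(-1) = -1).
ADD(q, n)

Analyzing the change:
Before: n=10, q=2
After: n=10, q=12
Variable q changed from 2 to 12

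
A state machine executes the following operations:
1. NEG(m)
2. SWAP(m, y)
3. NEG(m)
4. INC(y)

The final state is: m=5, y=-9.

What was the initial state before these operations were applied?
m=10, y=-5

Working backwards:
Final state: m=5, y=-9
Before step 4 (INC(y)): m=5, y=-10
Before step 3 (NEG(m)): m=-5, y=-10
Before step 2 (SWAP(m, y)): m=-10, y=-5
Before step 1 (NEG(m)): m=10, y=-5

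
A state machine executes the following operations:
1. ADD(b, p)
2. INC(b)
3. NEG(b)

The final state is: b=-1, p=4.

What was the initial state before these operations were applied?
b=-4, p=4

Working backwards:
Final state: b=-1, p=4
Before step 3 (NEG(b)): b=1, p=4
Before step 2 (INC(b)): b=0, p=4
Before step 1 (ADD(b, p)): b=-4, p=4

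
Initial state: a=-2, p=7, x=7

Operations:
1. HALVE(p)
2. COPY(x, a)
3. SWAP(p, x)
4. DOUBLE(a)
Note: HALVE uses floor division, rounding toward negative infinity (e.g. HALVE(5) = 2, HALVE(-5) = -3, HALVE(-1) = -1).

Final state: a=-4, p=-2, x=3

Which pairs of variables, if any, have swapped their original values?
None

Comparing initial and final values:
p: 7 → -2
x: 7 → 3
a: -2 → -4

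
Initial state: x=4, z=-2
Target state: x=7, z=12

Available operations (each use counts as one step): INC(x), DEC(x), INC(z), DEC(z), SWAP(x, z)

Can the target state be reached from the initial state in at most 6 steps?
No

The target state cannot be reached within 6 steps.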